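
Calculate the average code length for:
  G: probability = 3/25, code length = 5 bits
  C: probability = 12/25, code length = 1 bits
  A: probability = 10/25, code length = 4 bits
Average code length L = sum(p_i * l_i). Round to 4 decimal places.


Weighted contributions p_i * l_i:
  G: (3/25) * 5 = 15/25
  C: (12/25) * 1 = 12/25
  A: (10/25) * 4 = 40/25
Sum = (15 + 12 + 40)/25 = 67/25

L = 67/25 = 2.6800 bits/symbol


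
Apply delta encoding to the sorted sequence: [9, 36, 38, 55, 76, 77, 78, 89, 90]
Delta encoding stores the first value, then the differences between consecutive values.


First value: 9
Deltas:
  36 - 9 = 27
  38 - 36 = 2
  55 - 38 = 17
  76 - 55 = 21
  77 - 76 = 1
  78 - 77 = 1
  89 - 78 = 11
  90 - 89 = 1


Delta encoded: [9, 27, 2, 17, 21, 1, 1, 11, 1]


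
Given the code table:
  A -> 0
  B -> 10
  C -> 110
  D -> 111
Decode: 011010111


Decoding:
0 -> A
110 -> C
10 -> B
111 -> D


Result: ACBD


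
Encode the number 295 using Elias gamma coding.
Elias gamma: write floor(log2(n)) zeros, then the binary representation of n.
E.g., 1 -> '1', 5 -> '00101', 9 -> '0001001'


num_bits = floor(log2(295)) + 1 = 9
leading_zeros = num_bits - 1 = 8
binary(295) = 100100111

Elias gamma(295) = '00000000' + '100100111' = 00000000100100111 (17 bits)


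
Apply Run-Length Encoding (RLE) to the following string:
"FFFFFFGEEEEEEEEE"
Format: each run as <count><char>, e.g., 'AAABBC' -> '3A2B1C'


Scanning runs left to right:
  i=0: run of 'F' x 6 -> '6F'
  i=6: run of 'G' x 1 -> '1G'
  i=7: run of 'E' x 9 -> '9E'

RLE = 6F1G9E


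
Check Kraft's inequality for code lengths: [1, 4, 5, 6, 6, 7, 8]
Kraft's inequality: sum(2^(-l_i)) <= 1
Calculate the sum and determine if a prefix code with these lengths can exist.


Sum = 2^(-1) + 2^(-4) + 2^(-5) + 2^(-6) + 2^(-6) + 2^(-7) + 2^(-8)
    = 0.5 + 0.0625 + 0.03125 + 0.015625 + 0.015625 + 0.0078125 + 0.00390625
    = 163/256 = 0.63671875
Since 0.63671875 <= 1, Kraft's inequality IS satisfied.
A prefix code with these lengths CAN exist.

Kraft sum = 0.63671875. Satisfied.


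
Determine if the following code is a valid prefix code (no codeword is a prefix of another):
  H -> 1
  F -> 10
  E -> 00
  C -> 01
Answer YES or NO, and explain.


Checking each pair (does one codeword prefix another?):
  H='1' vs F='10': prefix -- VIOLATION

NO -- this is NOT a valid prefix code. H (1) is a prefix of F (10).


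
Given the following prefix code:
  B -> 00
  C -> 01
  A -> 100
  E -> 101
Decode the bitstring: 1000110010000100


Decoding step by step:
Bits 100 -> A
Bits 01 -> C
Bits 100 -> A
Bits 100 -> A
Bits 00 -> B
Bits 100 -> A


Decoded message: ACAABA


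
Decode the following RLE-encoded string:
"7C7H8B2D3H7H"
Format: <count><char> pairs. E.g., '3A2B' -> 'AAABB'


Expanding each <count><char> pair:
  7C -> 'CCCCCCC'
  7H -> 'HHHHHHH'
  8B -> 'BBBBBBBB'
  2D -> 'DD'
  3H -> 'HHH'
  7H -> 'HHHHHHH'

Decoded = CCCCCCCHHHHHHHBBBBBBBBDDHHHHHHHHHH


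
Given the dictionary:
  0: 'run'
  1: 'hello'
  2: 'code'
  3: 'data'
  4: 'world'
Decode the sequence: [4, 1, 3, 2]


Look up each index in the dictionary:
  4 -> 'world'
  1 -> 'hello'
  3 -> 'data'
  2 -> 'code'

Decoded: "world hello data code"


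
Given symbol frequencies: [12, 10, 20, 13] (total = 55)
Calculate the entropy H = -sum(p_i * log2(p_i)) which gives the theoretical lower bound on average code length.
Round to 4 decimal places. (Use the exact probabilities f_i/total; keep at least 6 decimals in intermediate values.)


Per-symbol terms -p_i * log2(p_i) with p_i = f_i/55:
  p = 12/55 = 0.218182: log2(p) = -2.196397, -p*log2(p) = 0.479214
  p = 10/55 = 0.181818: log2(p) = -2.459432, -p*log2(p) = 0.447169
  p = 20/55 = 0.363636: log2(p) = -1.459432, -p*log2(p) = 0.530702
  p = 13/55 = 0.236364: log2(p) = -2.080920, -p*log2(p) = 0.491854
H = 0.479214 + 0.447169 + 0.530702 + 0.491854 = 1.948939

H = 1.9489 bits/symbol


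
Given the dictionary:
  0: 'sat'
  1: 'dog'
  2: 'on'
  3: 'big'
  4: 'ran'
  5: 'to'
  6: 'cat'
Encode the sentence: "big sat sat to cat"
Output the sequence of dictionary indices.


Look up each word in the dictionary:
  'big' -> 3
  'sat' -> 0
  'sat' -> 0
  'to' -> 5
  'cat' -> 6

Encoded: [3, 0, 0, 5, 6]


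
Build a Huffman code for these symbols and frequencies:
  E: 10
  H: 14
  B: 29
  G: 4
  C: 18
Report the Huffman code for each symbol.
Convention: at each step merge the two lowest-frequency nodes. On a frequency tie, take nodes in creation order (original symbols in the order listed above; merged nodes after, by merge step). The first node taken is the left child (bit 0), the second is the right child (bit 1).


Huffman tree construction:
Step 1: Merge G(4) + E(10) = 14
Step 2: Merge H(14) + (G+E)(14) = 28
Step 3: Merge C(18) + (H+(G+E))(28) = 46
Step 4: Merge B(29) + (C+(H+(G+E)))(46) = 75
Read each symbol's code off the tree from the root (left child = 0, right child = 1).

Codes:
  E: 1111 (length 4)
  H: 110 (length 3)
  B: 0 (length 1)
  G: 1110 (length 4)
  C: 10 (length 2)
Average code length: 163/75 = 2.1733 bits/symbol


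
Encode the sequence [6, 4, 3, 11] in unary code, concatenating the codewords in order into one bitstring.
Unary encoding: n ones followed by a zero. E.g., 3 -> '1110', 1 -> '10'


Encode each number as n ones followed by a terminating 0:
  6 -> 1111110 (7 bits)
  4 -> 11110 (5 bits)
  3 -> 1110 (4 bits)
  11 -> 111111111110 (12 bits)
Total length = 7 + 5 + 4 + 12 = 28 bits.

Unary([6, 4, 3, 11]) = 1111110111101110111111111110 (28 bits)


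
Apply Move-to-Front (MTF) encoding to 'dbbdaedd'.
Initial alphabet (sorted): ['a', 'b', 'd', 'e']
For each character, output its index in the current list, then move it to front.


MTF encoding:
'd': index 2 in ['a', 'b', 'd', 'e'] -> ['d', 'a', 'b', 'e']
'b': index 2 in ['d', 'a', 'b', 'e'] -> ['b', 'd', 'a', 'e']
'b': index 0 in ['b', 'd', 'a', 'e'] -> ['b', 'd', 'a', 'e']
'd': index 1 in ['b', 'd', 'a', 'e'] -> ['d', 'b', 'a', 'e']
'a': index 2 in ['d', 'b', 'a', 'e'] -> ['a', 'd', 'b', 'e']
'e': index 3 in ['a', 'd', 'b', 'e'] -> ['e', 'a', 'd', 'b']
'd': index 2 in ['e', 'a', 'd', 'b'] -> ['d', 'e', 'a', 'b']
'd': index 0 in ['d', 'e', 'a', 'b'] -> ['d', 'e', 'a', 'b']


Output: [2, 2, 0, 1, 2, 3, 2, 0]


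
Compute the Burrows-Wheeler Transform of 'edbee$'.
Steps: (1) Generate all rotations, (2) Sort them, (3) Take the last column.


Rotations (sorted):
  0: $edbee -> last char: e
  1: bee$ed -> last char: d
  2: dbee$e -> last char: e
  3: e$edbe -> last char: e
  4: edbee$ -> last char: $
  5: ee$edb -> last char: b


BWT = edee$b


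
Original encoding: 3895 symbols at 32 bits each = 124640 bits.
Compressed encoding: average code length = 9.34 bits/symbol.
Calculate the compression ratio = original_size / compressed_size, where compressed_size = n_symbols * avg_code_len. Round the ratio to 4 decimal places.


original_size = n_symbols * orig_bits = 3895 * 32 = 124640 bits
compressed_size = n_symbols * avg_code_len = 3895 * 9.34 = 36379.3 bits
ratio = original_size / compressed_size = 124640 / 36379.3 = 3.4261

Compression ratio = 3.4261


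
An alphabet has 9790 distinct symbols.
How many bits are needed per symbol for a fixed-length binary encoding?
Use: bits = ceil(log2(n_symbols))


log2(9790) = 13.2571
Bracket: 2^13 = 8192 < 9790 <= 2^14 = 16384
So ceil(log2(9790)) = 14

bits = ceil(log2(9790)) = ceil(13.2571) = 14 bits


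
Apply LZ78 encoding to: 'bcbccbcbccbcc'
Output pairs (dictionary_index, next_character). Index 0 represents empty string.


LZ78 encoding steps:
Dictionary: {0: ''}
Step 1: w='' (idx 0), next='b' -> output (0, 'b'), add 'b' as idx 1
Step 2: w='' (idx 0), next='c' -> output (0, 'c'), add 'c' as idx 2
Step 3: w='b' (idx 1), next='c' -> output (1, 'c'), add 'bc' as idx 3
Step 4: w='c' (idx 2), next='b' -> output (2, 'b'), add 'cb' as idx 4
Step 5: w='cb' (idx 4), next='c' -> output (4, 'c'), add 'cbc' as idx 5
Step 6: w='cbc' (idx 5), next='c' -> output (5, 'c'), add 'cbcc' as idx 6


Encoded: [(0, 'b'), (0, 'c'), (1, 'c'), (2, 'b'), (4, 'c'), (5, 'c')]


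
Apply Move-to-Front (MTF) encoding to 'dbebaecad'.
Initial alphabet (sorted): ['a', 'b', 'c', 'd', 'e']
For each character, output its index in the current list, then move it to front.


MTF encoding:
'd': index 3 in ['a', 'b', 'c', 'd', 'e'] -> ['d', 'a', 'b', 'c', 'e']
'b': index 2 in ['d', 'a', 'b', 'c', 'e'] -> ['b', 'd', 'a', 'c', 'e']
'e': index 4 in ['b', 'd', 'a', 'c', 'e'] -> ['e', 'b', 'd', 'a', 'c']
'b': index 1 in ['e', 'b', 'd', 'a', 'c'] -> ['b', 'e', 'd', 'a', 'c']
'a': index 3 in ['b', 'e', 'd', 'a', 'c'] -> ['a', 'b', 'e', 'd', 'c']
'e': index 2 in ['a', 'b', 'e', 'd', 'c'] -> ['e', 'a', 'b', 'd', 'c']
'c': index 4 in ['e', 'a', 'b', 'd', 'c'] -> ['c', 'e', 'a', 'b', 'd']
'a': index 2 in ['c', 'e', 'a', 'b', 'd'] -> ['a', 'c', 'e', 'b', 'd']
'd': index 4 in ['a', 'c', 'e', 'b', 'd'] -> ['d', 'a', 'c', 'e', 'b']


Output: [3, 2, 4, 1, 3, 2, 4, 2, 4]


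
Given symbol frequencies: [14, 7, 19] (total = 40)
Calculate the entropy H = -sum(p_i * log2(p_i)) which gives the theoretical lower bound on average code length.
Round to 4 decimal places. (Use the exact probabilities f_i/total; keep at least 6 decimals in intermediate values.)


Per-symbol terms -p_i * log2(p_i) with p_i = f_i/40:
  p = 14/40 = 0.350000: log2(p) = -1.514573, -p*log2(p) = 0.530101
  p = 7/40 = 0.175000: log2(p) = -2.514573, -p*log2(p) = 0.440050
  p = 19/40 = 0.475000: log2(p) = -1.074001, -p*log2(p) = 0.510150
H = 0.530101 + 0.440050 + 0.510150 = 1.480301

H = 1.4803 bits/symbol


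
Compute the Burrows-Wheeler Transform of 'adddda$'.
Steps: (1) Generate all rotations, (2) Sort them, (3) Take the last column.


Rotations (sorted):
  0: $adddda -> last char: a
  1: a$adddd -> last char: d
  2: adddda$ -> last char: $
  3: da$addd -> last char: d
  4: dda$add -> last char: d
  5: ddda$ad -> last char: d
  6: dddda$a -> last char: a


BWT = ad$ddda


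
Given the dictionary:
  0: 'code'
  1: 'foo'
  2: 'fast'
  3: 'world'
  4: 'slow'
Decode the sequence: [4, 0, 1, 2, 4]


Look up each index in the dictionary:
  4 -> 'slow'
  0 -> 'code'
  1 -> 'foo'
  2 -> 'fast'
  4 -> 'slow'

Decoded: "slow code foo fast slow"


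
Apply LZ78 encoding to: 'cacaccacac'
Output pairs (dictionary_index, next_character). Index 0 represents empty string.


LZ78 encoding steps:
Dictionary: {0: ''}
Step 1: w='' (idx 0), next='c' -> output (0, 'c'), add 'c' as idx 1
Step 2: w='' (idx 0), next='a' -> output (0, 'a'), add 'a' as idx 2
Step 3: w='c' (idx 1), next='a' -> output (1, 'a'), add 'ca' as idx 3
Step 4: w='c' (idx 1), next='c' -> output (1, 'c'), add 'cc' as idx 4
Step 5: w='a' (idx 2), next='c' -> output (2, 'c'), add 'ac' as idx 5
Step 6: w='ac' (idx 5), end of input -> output (5, '')


Encoded: [(0, 'c'), (0, 'a'), (1, 'a'), (1, 'c'), (2, 'c'), (5, '')]


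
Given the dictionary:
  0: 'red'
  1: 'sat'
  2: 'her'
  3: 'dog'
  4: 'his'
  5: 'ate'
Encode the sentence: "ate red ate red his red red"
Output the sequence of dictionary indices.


Look up each word in the dictionary:
  'ate' -> 5
  'red' -> 0
  'ate' -> 5
  'red' -> 0
  'his' -> 4
  'red' -> 0
  'red' -> 0

Encoded: [5, 0, 5, 0, 4, 0, 0]


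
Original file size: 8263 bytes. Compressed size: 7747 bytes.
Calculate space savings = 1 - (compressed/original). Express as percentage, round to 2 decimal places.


ratio = compressed/original = 7747/8263 = 0.937553
savings = 1 - ratio = 1 - 0.937553 = 0.062447
as a percentage: 0.062447 * 100 = 6.24%

Space savings = 1 - 7747/8263 = 6.24%


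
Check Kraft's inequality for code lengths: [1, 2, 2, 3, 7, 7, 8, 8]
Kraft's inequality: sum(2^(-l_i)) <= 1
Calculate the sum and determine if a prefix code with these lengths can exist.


Sum = 2^(-1) + 2^(-2) + 2^(-2) + 2^(-3) + 2^(-7) + 2^(-7) + 2^(-8) + 2^(-8)
    = 0.5 + 0.25 + 0.25 + 0.125 + 0.0078125 + 0.0078125 + 0.00390625 + 0.00390625
    = 294/256 = 1.1484375
Since 1.1484375 > 1, Kraft's inequality is NOT satisfied.
A prefix code with these lengths CANNOT exist.

Kraft sum = 1.1484375. Not satisfied.


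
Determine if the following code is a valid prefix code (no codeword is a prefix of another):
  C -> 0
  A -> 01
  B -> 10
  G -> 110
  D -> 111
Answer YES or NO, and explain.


Checking each pair (does one codeword prefix another?):
  C='0' vs A='01': prefix -- VIOLATION

NO -- this is NOT a valid prefix code. C (0) is a prefix of A (01).


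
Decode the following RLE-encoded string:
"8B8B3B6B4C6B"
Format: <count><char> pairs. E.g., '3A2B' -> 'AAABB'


Expanding each <count><char> pair:
  8B -> 'BBBBBBBB'
  8B -> 'BBBBBBBB'
  3B -> 'BBB'
  6B -> 'BBBBBB'
  4C -> 'CCCC'
  6B -> 'BBBBBB'

Decoded = BBBBBBBBBBBBBBBBBBBBBBBBBCCCCBBBBBB


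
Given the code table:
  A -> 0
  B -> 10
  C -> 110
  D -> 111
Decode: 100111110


Decoding:
10 -> B
0 -> A
111 -> D
110 -> C


Result: BADC


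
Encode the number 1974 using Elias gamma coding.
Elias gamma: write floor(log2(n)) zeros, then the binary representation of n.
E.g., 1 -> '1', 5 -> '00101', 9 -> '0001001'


num_bits = floor(log2(1974)) + 1 = 11
leading_zeros = num_bits - 1 = 10
binary(1974) = 11110110110

Elias gamma(1974) = '0000000000' + '11110110110' = 000000000011110110110 (21 bits)


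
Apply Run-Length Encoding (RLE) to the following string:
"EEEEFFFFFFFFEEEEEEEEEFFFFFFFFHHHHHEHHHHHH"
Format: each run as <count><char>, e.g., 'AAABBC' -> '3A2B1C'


Scanning runs left to right:
  i=0: run of 'E' x 4 -> '4E'
  i=4: run of 'F' x 8 -> '8F'
  i=12: run of 'E' x 9 -> '9E'
  i=21: run of 'F' x 8 -> '8F'
  i=29: run of 'H' x 5 -> '5H'
  i=34: run of 'E' x 1 -> '1E'
  i=35: run of 'H' x 6 -> '6H'

RLE = 4E8F9E8F5H1E6H


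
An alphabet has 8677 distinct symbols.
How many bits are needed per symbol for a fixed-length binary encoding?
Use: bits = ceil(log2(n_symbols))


log2(8677) = 13.083
Bracket: 2^13 = 8192 < 8677 <= 2^14 = 16384
So ceil(log2(8677)) = 14

bits = ceil(log2(8677)) = ceil(13.083) = 14 bits


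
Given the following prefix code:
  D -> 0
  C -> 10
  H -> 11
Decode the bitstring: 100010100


Decoding step by step:
Bits 10 -> C
Bits 0 -> D
Bits 0 -> D
Bits 10 -> C
Bits 10 -> C
Bits 0 -> D


Decoded message: CDDCCD


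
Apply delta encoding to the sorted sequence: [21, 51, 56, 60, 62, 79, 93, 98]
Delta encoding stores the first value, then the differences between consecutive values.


First value: 21
Deltas:
  51 - 21 = 30
  56 - 51 = 5
  60 - 56 = 4
  62 - 60 = 2
  79 - 62 = 17
  93 - 79 = 14
  98 - 93 = 5


Delta encoded: [21, 30, 5, 4, 2, 17, 14, 5]


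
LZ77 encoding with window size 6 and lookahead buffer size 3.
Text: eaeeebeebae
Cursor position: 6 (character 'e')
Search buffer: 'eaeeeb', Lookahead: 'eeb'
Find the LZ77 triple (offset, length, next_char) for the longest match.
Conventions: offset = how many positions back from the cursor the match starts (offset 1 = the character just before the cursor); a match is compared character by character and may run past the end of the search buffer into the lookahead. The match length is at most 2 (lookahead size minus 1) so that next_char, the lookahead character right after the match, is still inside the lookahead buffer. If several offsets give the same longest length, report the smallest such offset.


Try each offset into the search buffer:
  offset=1 (pos 5, char 'b'): match length 0
  offset=2 (pos 4, char 'e'): match length 1
  offset=3 (pos 3, char 'e'): match length 2
  offset=4 (pos 2, char 'e'): match length 2
  offset=5 (pos 1, char 'a'): match length 0
  offset=6 (pos 0, char 'e'): match length 1
Longest match has length 2, found at offsets 3, 4; take the smallest, offset 3.
next_char = character at position 6 + 2 = 8 -> 'b'

Best match: offset=3, length=2 (matching 'ee' starting at position 3)
LZ77 triple: (3, 2, 'b')


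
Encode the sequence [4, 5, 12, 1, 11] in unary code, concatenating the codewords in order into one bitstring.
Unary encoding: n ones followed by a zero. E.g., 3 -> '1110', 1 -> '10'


Encode each number as n ones followed by a terminating 0:
  4 -> 11110 (5 bits)
  5 -> 111110 (6 bits)
  12 -> 1111111111110 (13 bits)
  1 -> 10 (2 bits)
  11 -> 111111111110 (12 bits)
Total length = 5 + 6 + 13 + 2 + 12 = 38 bits.

Unary([4, 5, 12, 1, 11]) = 11110111110111111111111010111111111110 (38 bits)


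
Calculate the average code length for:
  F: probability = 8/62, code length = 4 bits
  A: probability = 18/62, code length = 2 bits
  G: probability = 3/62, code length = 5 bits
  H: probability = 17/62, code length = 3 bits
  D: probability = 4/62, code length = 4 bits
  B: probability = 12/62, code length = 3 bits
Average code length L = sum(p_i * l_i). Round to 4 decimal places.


Weighted contributions p_i * l_i:
  F: (8/62) * 4 = 32/62
  A: (18/62) * 2 = 36/62
  G: (3/62) * 5 = 15/62
  H: (17/62) * 3 = 51/62
  D: (4/62) * 4 = 16/62
  B: (12/62) * 3 = 36/62
Sum = (32 + 36 + 15 + 51 + 16 + 36)/62 = 186/62

L = 186/62 = 3.0000 bits/symbol


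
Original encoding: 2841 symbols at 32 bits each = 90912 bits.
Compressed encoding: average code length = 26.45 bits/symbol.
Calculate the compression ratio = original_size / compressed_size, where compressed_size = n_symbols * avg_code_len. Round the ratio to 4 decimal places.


original_size = n_symbols * orig_bits = 2841 * 32 = 90912 bits
compressed_size = n_symbols * avg_code_len = 2841 * 26.45 = 75144.45 bits
ratio = original_size / compressed_size = 90912 / 75144.45 = 1.2098

Compression ratio = 1.2098


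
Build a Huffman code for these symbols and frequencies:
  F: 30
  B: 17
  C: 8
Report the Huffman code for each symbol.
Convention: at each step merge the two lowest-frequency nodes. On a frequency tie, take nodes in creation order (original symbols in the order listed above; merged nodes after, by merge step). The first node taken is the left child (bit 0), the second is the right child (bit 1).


Huffman tree construction:
Step 1: Merge C(8) + B(17) = 25
Step 2: Merge (C+B)(25) + F(30) = 55
Read each symbol's code off the tree from the root (left child = 0, right child = 1).

Codes:
  F: 1 (length 1)
  B: 01 (length 2)
  C: 00 (length 2)
Average code length: 80/55 = 1.4545 bits/symbol


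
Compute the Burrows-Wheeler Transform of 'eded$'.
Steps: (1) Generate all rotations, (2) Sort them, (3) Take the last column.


Rotations (sorted):
  0: $eded -> last char: d
  1: d$ede -> last char: e
  2: ded$e -> last char: e
  3: ed$ed -> last char: d
  4: eded$ -> last char: $


BWT = deed$


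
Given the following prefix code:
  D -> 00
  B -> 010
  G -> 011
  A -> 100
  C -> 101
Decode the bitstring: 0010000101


Decoding step by step:
Bits 00 -> D
Bits 100 -> A
Bits 00 -> D
Bits 101 -> C


Decoded message: DADC


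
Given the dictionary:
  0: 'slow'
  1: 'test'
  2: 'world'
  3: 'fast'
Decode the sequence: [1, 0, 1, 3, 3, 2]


Look up each index in the dictionary:
  1 -> 'test'
  0 -> 'slow'
  1 -> 'test'
  3 -> 'fast'
  3 -> 'fast'
  2 -> 'world'

Decoded: "test slow test fast fast world"


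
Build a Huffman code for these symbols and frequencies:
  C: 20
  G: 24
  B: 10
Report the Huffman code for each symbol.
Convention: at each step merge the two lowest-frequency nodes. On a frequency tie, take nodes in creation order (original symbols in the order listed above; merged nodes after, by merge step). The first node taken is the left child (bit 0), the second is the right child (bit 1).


Huffman tree construction:
Step 1: Merge B(10) + C(20) = 30
Step 2: Merge G(24) + (B+C)(30) = 54
Read each symbol's code off the tree from the root (left child = 0, right child = 1).

Codes:
  C: 11 (length 2)
  G: 0 (length 1)
  B: 10 (length 2)
Average code length: 84/54 = 1.5556 bits/symbol


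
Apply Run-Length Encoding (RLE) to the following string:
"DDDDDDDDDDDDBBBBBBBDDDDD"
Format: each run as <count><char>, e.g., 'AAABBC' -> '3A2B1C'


Scanning runs left to right:
  i=0: run of 'D' x 12 -> '12D'
  i=12: run of 'B' x 7 -> '7B'
  i=19: run of 'D' x 5 -> '5D'

RLE = 12D7B5D


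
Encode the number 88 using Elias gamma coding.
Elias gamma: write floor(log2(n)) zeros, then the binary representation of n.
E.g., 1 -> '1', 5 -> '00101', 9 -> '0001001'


num_bits = floor(log2(88)) + 1 = 7
leading_zeros = num_bits - 1 = 6
binary(88) = 1011000

Elias gamma(88) = '000000' + '1011000' = 0000001011000 (13 bits)


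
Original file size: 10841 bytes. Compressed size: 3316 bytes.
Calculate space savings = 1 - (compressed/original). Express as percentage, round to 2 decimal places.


ratio = compressed/original = 3316/10841 = 0.305876
savings = 1 - ratio = 1 - 0.305876 = 0.694124
as a percentage: 0.694124 * 100 = 69.41%

Space savings = 1 - 3316/10841 = 69.41%


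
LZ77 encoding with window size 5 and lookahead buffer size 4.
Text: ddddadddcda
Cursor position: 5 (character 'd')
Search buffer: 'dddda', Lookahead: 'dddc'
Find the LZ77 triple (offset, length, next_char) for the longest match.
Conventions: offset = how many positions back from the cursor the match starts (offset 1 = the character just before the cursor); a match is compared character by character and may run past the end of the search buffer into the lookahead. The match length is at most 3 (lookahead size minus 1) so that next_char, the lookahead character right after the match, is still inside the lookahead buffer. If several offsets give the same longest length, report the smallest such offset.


Try each offset into the search buffer:
  offset=1 (pos 4, char 'a'): match length 0
  offset=2 (pos 3, char 'd'): match length 1
  offset=3 (pos 2, char 'd'): match length 2
  offset=4 (pos 1, char 'd'): match length 3
  offset=5 (pos 0, char 'd'): match length 3
Longest match has length 3, found at offsets 4, 5; take the smallest, offset 4.
next_char = character at position 5 + 3 = 8 -> 'c'

Best match: offset=4, length=3 (matching 'ddd' starting at position 1)
LZ77 triple: (4, 3, 'c')


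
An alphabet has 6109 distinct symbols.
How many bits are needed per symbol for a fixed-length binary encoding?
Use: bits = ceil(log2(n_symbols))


log2(6109) = 12.5767
Bracket: 2^12 = 4096 < 6109 <= 2^13 = 8192
So ceil(log2(6109)) = 13

bits = ceil(log2(6109)) = ceil(12.5767) = 13 bits


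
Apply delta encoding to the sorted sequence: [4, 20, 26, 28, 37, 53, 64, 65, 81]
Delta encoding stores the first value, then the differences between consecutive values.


First value: 4
Deltas:
  20 - 4 = 16
  26 - 20 = 6
  28 - 26 = 2
  37 - 28 = 9
  53 - 37 = 16
  64 - 53 = 11
  65 - 64 = 1
  81 - 65 = 16


Delta encoded: [4, 16, 6, 2, 9, 16, 11, 1, 16]


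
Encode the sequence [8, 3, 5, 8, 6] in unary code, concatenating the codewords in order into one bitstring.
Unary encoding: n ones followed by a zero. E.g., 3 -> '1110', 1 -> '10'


Encode each number as n ones followed by a terminating 0:
  8 -> 111111110 (9 bits)
  3 -> 1110 (4 bits)
  5 -> 111110 (6 bits)
  8 -> 111111110 (9 bits)
  6 -> 1111110 (7 bits)
Total length = 9 + 4 + 6 + 9 + 7 = 35 bits.

Unary([8, 3, 5, 8, 6]) = 11111111011101111101111111101111110 (35 bits)


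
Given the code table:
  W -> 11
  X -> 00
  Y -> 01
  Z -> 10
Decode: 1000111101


Decoding:
10 -> Z
00 -> X
11 -> W
11 -> W
01 -> Y


Result: ZXWWY


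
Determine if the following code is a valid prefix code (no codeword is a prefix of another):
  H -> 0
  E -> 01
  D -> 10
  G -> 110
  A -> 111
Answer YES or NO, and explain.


Checking each pair (does one codeword prefix another?):
  H='0' vs E='01': prefix -- VIOLATION

NO -- this is NOT a valid prefix code. H (0) is a prefix of E (01).


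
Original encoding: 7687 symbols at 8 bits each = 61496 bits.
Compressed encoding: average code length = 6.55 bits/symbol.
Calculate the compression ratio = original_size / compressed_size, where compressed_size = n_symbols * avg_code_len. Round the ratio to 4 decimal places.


original_size = n_symbols * orig_bits = 7687 * 8 = 61496 bits
compressed_size = n_symbols * avg_code_len = 7687 * 6.55 = 50349.85 bits
ratio = original_size / compressed_size = 61496 / 50349.85 = 1.2214

Compression ratio = 1.2214


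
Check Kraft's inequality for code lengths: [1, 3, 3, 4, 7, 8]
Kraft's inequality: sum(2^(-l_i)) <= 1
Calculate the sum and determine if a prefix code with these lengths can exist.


Sum = 2^(-1) + 2^(-3) + 2^(-3) + 2^(-4) + 2^(-7) + 2^(-8)
    = 0.5 + 0.125 + 0.125 + 0.0625 + 0.0078125 + 0.00390625
    = 211/256 = 0.82421875
Since 0.82421875 <= 1, Kraft's inequality IS satisfied.
A prefix code with these lengths CAN exist.

Kraft sum = 0.82421875. Satisfied.


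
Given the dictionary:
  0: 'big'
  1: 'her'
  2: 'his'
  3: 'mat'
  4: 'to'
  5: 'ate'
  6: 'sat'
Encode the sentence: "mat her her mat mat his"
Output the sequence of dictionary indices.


Look up each word in the dictionary:
  'mat' -> 3
  'her' -> 1
  'her' -> 1
  'mat' -> 3
  'mat' -> 3
  'his' -> 2

Encoded: [3, 1, 1, 3, 3, 2]


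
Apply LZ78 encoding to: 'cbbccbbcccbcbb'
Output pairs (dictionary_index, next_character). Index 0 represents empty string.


LZ78 encoding steps:
Dictionary: {0: ''}
Step 1: w='' (idx 0), next='c' -> output (0, 'c'), add 'c' as idx 1
Step 2: w='' (idx 0), next='b' -> output (0, 'b'), add 'b' as idx 2
Step 3: w='b' (idx 2), next='c' -> output (2, 'c'), add 'bc' as idx 3
Step 4: w='c' (idx 1), next='b' -> output (1, 'b'), add 'cb' as idx 4
Step 5: w='bc' (idx 3), next='c' -> output (3, 'c'), add 'bcc' as idx 5
Step 6: w='cb' (idx 4), next='c' -> output (4, 'c'), add 'cbc' as idx 6
Step 7: w='b' (idx 2), next='b' -> output (2, 'b'), add 'bb' as idx 7


Encoded: [(0, 'c'), (0, 'b'), (2, 'c'), (1, 'b'), (3, 'c'), (4, 'c'), (2, 'b')]


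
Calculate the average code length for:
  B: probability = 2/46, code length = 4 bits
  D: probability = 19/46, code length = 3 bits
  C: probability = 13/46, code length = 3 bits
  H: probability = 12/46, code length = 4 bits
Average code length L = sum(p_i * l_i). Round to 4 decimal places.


Weighted contributions p_i * l_i:
  B: (2/46) * 4 = 8/46
  D: (19/46) * 3 = 57/46
  C: (13/46) * 3 = 39/46
  H: (12/46) * 4 = 48/46
Sum = (8 + 57 + 39 + 48)/46 = 152/46

L = 152/46 = 3.3043 bits/symbol


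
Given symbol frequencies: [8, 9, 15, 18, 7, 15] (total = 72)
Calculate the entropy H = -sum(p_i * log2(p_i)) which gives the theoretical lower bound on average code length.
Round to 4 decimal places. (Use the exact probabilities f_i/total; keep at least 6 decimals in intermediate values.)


Per-symbol terms -p_i * log2(p_i) with p_i = f_i/72:
  p = 8/72 = 0.111111: log2(p) = -3.169925, -p*log2(p) = 0.352214
  p = 9/72 = 0.125000: log2(p) = -3.000000, -p*log2(p) = 0.375000
  p = 15/72 = 0.208333: log2(p) = -2.263034, -p*log2(p) = 0.471466
  p = 18/72 = 0.250000: log2(p) = -2.000000, -p*log2(p) = 0.500000
  p = 7/72 = 0.097222: log2(p) = -3.362570, -p*log2(p) = 0.326917
  p = 15/72 = 0.208333: log2(p) = -2.263034, -p*log2(p) = 0.471466
H = 0.352214 + 0.375000 + 0.471466 + 0.500000 + 0.326917 + 0.471466 = 2.497063

H = 2.4971 bits/symbol


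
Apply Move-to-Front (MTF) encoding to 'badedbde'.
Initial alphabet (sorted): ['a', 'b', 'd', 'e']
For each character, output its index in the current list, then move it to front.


MTF encoding:
'b': index 1 in ['a', 'b', 'd', 'e'] -> ['b', 'a', 'd', 'e']
'a': index 1 in ['b', 'a', 'd', 'e'] -> ['a', 'b', 'd', 'e']
'd': index 2 in ['a', 'b', 'd', 'e'] -> ['d', 'a', 'b', 'e']
'e': index 3 in ['d', 'a', 'b', 'e'] -> ['e', 'd', 'a', 'b']
'd': index 1 in ['e', 'd', 'a', 'b'] -> ['d', 'e', 'a', 'b']
'b': index 3 in ['d', 'e', 'a', 'b'] -> ['b', 'd', 'e', 'a']
'd': index 1 in ['b', 'd', 'e', 'a'] -> ['d', 'b', 'e', 'a']
'e': index 2 in ['d', 'b', 'e', 'a'] -> ['e', 'd', 'b', 'a']


Output: [1, 1, 2, 3, 1, 3, 1, 2]


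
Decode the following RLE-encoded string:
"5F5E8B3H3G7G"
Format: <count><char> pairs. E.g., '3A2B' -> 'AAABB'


Expanding each <count><char> pair:
  5F -> 'FFFFF'
  5E -> 'EEEEE'
  8B -> 'BBBBBBBB'
  3H -> 'HHH'
  3G -> 'GGG'
  7G -> 'GGGGGGG'

Decoded = FFFFFEEEEEBBBBBBBBHHHGGGGGGGGGG


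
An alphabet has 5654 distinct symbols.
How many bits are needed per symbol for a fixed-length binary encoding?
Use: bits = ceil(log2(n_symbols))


log2(5654) = 12.4651
Bracket: 2^12 = 4096 < 5654 <= 2^13 = 8192
So ceil(log2(5654)) = 13

bits = ceil(log2(5654)) = ceil(12.4651) = 13 bits


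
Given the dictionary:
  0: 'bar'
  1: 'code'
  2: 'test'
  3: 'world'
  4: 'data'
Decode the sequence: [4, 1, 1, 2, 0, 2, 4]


Look up each index in the dictionary:
  4 -> 'data'
  1 -> 'code'
  1 -> 'code'
  2 -> 'test'
  0 -> 'bar'
  2 -> 'test'
  4 -> 'data'

Decoded: "data code code test bar test data"


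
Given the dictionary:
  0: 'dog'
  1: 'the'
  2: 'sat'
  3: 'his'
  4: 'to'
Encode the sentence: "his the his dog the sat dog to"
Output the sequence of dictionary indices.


Look up each word in the dictionary:
  'his' -> 3
  'the' -> 1
  'his' -> 3
  'dog' -> 0
  'the' -> 1
  'sat' -> 2
  'dog' -> 0
  'to' -> 4

Encoded: [3, 1, 3, 0, 1, 2, 0, 4]


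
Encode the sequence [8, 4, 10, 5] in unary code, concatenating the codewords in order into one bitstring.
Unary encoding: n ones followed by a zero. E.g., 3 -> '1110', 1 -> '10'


Encode each number as n ones followed by a terminating 0:
  8 -> 111111110 (9 bits)
  4 -> 11110 (5 bits)
  10 -> 11111111110 (11 bits)
  5 -> 111110 (6 bits)
Total length = 9 + 5 + 11 + 6 = 31 bits.

Unary([8, 4, 10, 5]) = 1111111101111011111111110111110 (31 bits)


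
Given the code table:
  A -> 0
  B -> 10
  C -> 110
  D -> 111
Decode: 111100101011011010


Decoding:
111 -> D
10 -> B
0 -> A
10 -> B
10 -> B
110 -> C
110 -> C
10 -> B


Result: DBABBCCB


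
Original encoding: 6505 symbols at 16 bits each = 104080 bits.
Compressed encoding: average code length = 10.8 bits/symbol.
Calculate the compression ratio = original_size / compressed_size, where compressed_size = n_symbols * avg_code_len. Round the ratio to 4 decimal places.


original_size = n_symbols * orig_bits = 6505 * 16 = 104080 bits
compressed_size = n_symbols * avg_code_len = 6505 * 10.8 = 70254.0 bits
ratio = original_size / compressed_size = 104080 / 70254.0 = 1.4815

Compression ratio = 1.4815


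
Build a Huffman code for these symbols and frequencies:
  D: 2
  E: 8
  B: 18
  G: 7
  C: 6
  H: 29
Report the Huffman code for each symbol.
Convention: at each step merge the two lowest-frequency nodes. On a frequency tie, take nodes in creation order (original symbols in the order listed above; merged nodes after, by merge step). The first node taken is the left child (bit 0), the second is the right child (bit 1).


Huffman tree construction:
Step 1: Merge D(2) + C(6) = 8
Step 2: Merge G(7) + E(8) = 15
Step 3: Merge (D+C)(8) + (G+E)(15) = 23
Step 4: Merge B(18) + ((D+C)+(G+E))(23) = 41
Step 5: Merge H(29) + (B+((D+C)+(G+E)))(41) = 70
Read each symbol's code off the tree from the root (left child = 0, right child = 1).

Codes:
  D: 1100 (length 4)
  E: 1111 (length 4)
  B: 10 (length 2)
  G: 1110 (length 4)
  C: 1101 (length 4)
  H: 0 (length 1)
Average code length: 157/70 = 2.2429 bits/symbol


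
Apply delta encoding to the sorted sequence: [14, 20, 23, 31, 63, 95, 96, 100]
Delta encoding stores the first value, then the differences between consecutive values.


First value: 14
Deltas:
  20 - 14 = 6
  23 - 20 = 3
  31 - 23 = 8
  63 - 31 = 32
  95 - 63 = 32
  96 - 95 = 1
  100 - 96 = 4


Delta encoded: [14, 6, 3, 8, 32, 32, 1, 4]


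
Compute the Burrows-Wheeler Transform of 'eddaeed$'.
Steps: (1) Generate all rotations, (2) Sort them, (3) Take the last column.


Rotations (sorted):
  0: $eddaeed -> last char: d
  1: aeed$edd -> last char: d
  2: d$eddaee -> last char: e
  3: daeed$ed -> last char: d
  4: ddaeed$e -> last char: e
  5: ed$eddae -> last char: e
  6: eddaeed$ -> last char: $
  7: eed$edda -> last char: a


BWT = ddedee$a


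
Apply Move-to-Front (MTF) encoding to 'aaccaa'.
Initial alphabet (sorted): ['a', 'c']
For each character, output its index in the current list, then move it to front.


MTF encoding:
'a': index 0 in ['a', 'c'] -> ['a', 'c']
'a': index 0 in ['a', 'c'] -> ['a', 'c']
'c': index 1 in ['a', 'c'] -> ['c', 'a']
'c': index 0 in ['c', 'a'] -> ['c', 'a']
'a': index 1 in ['c', 'a'] -> ['a', 'c']
'a': index 0 in ['a', 'c'] -> ['a', 'c']


Output: [0, 0, 1, 0, 1, 0]


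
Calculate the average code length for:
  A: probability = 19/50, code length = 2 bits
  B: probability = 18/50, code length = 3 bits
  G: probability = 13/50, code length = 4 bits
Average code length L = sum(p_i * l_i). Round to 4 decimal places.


Weighted contributions p_i * l_i:
  A: (19/50) * 2 = 38/50
  B: (18/50) * 3 = 54/50
  G: (13/50) * 4 = 52/50
Sum = (38 + 54 + 52)/50 = 144/50

L = 144/50 = 2.8800 bits/symbol


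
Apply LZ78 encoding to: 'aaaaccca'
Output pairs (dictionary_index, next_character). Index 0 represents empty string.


LZ78 encoding steps:
Dictionary: {0: ''}
Step 1: w='' (idx 0), next='a' -> output (0, 'a'), add 'a' as idx 1
Step 2: w='a' (idx 1), next='a' -> output (1, 'a'), add 'aa' as idx 2
Step 3: w='a' (idx 1), next='c' -> output (1, 'c'), add 'ac' as idx 3
Step 4: w='' (idx 0), next='c' -> output (0, 'c'), add 'c' as idx 4
Step 5: w='c' (idx 4), next='a' -> output (4, 'a'), add 'ca' as idx 5


Encoded: [(0, 'a'), (1, 'a'), (1, 'c'), (0, 'c'), (4, 'a')]


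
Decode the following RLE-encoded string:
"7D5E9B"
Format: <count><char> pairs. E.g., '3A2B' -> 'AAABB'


Expanding each <count><char> pair:
  7D -> 'DDDDDDD'
  5E -> 'EEEEE'
  9B -> 'BBBBBBBBB'

Decoded = DDDDDDDEEEEEBBBBBBBBB


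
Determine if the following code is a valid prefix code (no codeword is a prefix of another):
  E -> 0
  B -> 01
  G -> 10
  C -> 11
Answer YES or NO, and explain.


Checking each pair (does one codeword prefix another?):
  E='0' vs B='01': prefix -- VIOLATION

NO -- this is NOT a valid prefix code. E (0) is a prefix of B (01).


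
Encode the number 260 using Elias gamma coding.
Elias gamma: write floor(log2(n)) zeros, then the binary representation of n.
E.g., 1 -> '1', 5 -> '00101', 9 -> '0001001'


num_bits = floor(log2(260)) + 1 = 9
leading_zeros = num_bits - 1 = 8
binary(260) = 100000100

Elias gamma(260) = '00000000' + '100000100' = 00000000100000100 (17 bits)


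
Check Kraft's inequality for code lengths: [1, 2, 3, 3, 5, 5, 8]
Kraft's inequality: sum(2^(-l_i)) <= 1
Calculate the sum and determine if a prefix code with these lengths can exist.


Sum = 2^(-1) + 2^(-2) + 2^(-3) + 2^(-3) + 2^(-5) + 2^(-5) + 2^(-8)
    = 0.5 + 0.25 + 0.125 + 0.125 + 0.03125 + 0.03125 + 0.00390625
    = 273/256 = 1.06640625
Since 1.06640625 > 1, Kraft's inequality is NOT satisfied.
A prefix code with these lengths CANNOT exist.

Kraft sum = 1.06640625. Not satisfied.


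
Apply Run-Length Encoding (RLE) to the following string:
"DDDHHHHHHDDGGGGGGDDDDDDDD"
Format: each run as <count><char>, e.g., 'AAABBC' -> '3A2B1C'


Scanning runs left to right:
  i=0: run of 'D' x 3 -> '3D'
  i=3: run of 'H' x 6 -> '6H'
  i=9: run of 'D' x 2 -> '2D'
  i=11: run of 'G' x 6 -> '6G'
  i=17: run of 'D' x 8 -> '8D'

RLE = 3D6H2D6G8D


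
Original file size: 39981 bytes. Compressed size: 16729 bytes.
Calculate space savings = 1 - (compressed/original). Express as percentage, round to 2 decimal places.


ratio = compressed/original = 16729/39981 = 0.418424
savings = 1 - ratio = 1 - 0.418424 = 0.581576
as a percentage: 0.581576 * 100 = 58.16%

Space savings = 1 - 16729/39981 = 58.16%


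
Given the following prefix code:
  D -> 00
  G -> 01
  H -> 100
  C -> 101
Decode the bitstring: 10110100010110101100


Decoding step by step:
Bits 101 -> C
Bits 101 -> C
Bits 00 -> D
Bits 01 -> G
Bits 01 -> G
Bits 101 -> C
Bits 01 -> G
Bits 100 -> H


Decoded message: CCDGGCGH


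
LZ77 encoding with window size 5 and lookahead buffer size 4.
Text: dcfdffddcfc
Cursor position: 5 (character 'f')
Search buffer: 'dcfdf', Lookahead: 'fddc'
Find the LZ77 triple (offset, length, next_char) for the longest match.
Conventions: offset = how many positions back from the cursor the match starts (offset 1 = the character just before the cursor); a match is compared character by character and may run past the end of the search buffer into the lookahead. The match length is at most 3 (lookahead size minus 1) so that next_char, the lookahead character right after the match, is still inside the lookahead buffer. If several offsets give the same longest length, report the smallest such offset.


Try each offset into the search buffer:
  offset=1 (pos 4, char 'f'): match length 1
  offset=2 (pos 3, char 'd'): match length 0
  offset=3 (pos 2, char 'f'): match length 2
  offset=4 (pos 1, char 'c'): match length 0
  offset=5 (pos 0, char 'd'): match length 0
Longest match has length 2 at offset 3.
next_char = character at position 5 + 2 = 7 -> 'd'

Best match: offset=3, length=2 (matching 'fd' starting at position 2)
LZ77 triple: (3, 2, 'd')


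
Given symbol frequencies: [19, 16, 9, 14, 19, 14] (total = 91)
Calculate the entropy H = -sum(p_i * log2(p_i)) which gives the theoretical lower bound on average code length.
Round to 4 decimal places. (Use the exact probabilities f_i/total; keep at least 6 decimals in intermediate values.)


Per-symbol terms -p_i * log2(p_i) with p_i = f_i/91:
  p = 19/91 = 0.208791: log2(p) = -2.259867, -p*log2(p) = 0.471840
  p = 16/91 = 0.175824: log2(p) = -2.507795, -p*log2(p) = 0.440931
  p = 9/91 = 0.098901: log2(p) = -3.337870, -p*log2(p) = 0.330119
  p = 14/91 = 0.153846: log2(p) = -2.700440, -p*log2(p) = 0.415452
  p = 19/91 = 0.208791: log2(p) = -2.259867, -p*log2(p) = 0.471840
  p = 14/91 = 0.153846: log2(p) = -2.700440, -p*log2(p) = 0.415452
H = 0.471840 + 0.440931 + 0.330119 + 0.415452 + 0.471840 + 0.415452 = 2.545634

H = 2.5456 bits/symbol


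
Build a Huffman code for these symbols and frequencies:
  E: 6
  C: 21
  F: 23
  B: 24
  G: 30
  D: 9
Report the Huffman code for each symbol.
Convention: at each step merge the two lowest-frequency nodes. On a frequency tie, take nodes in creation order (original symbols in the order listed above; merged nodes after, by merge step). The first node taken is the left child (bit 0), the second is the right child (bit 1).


Huffman tree construction:
Step 1: Merge E(6) + D(9) = 15
Step 2: Merge (E+D)(15) + C(21) = 36
Step 3: Merge F(23) + B(24) = 47
Step 4: Merge G(30) + ((E+D)+C)(36) = 66
Step 5: Merge (F+B)(47) + (G+((E+D)+C))(66) = 113
Read each symbol's code off the tree from the root (left child = 0, right child = 1).

Codes:
  E: 1100 (length 4)
  C: 111 (length 3)
  F: 00 (length 2)
  B: 01 (length 2)
  G: 10 (length 2)
  D: 1101 (length 4)
Average code length: 277/113 = 2.4513 bits/symbol


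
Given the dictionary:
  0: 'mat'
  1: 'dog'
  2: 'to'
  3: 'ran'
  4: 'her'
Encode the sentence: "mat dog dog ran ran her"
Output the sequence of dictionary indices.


Look up each word in the dictionary:
  'mat' -> 0
  'dog' -> 1
  'dog' -> 1
  'ran' -> 3
  'ran' -> 3
  'her' -> 4

Encoded: [0, 1, 1, 3, 3, 4]


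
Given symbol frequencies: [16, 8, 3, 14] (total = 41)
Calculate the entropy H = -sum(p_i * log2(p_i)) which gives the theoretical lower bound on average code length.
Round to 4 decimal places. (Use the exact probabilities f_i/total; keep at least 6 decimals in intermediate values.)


Per-symbol terms -p_i * log2(p_i) with p_i = f_i/41:
  p = 16/41 = 0.390244: log2(p) = -1.357552, -p*log2(p) = 0.529776
  p = 8/41 = 0.195122: log2(p) = -2.357552, -p*log2(p) = 0.460010
  p = 3/41 = 0.073171: log2(p) = -3.772590, -p*log2(p) = 0.276043
  p = 14/41 = 0.341463: log2(p) = -1.550197, -p*log2(p) = 0.529336
H = 0.529776 + 0.460010 + 0.276043 + 0.529336 = 1.795165

H = 1.7952 bits/symbol


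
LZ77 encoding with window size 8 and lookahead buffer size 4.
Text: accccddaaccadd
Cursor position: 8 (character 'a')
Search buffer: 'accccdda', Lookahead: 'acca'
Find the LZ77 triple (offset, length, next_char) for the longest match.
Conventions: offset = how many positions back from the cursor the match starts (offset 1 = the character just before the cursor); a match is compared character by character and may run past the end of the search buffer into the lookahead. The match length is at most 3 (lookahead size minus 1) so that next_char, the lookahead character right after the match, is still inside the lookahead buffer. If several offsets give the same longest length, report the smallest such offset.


Try each offset into the search buffer:
  offset=1 (pos 7, char 'a'): match length 1
  offset=2 (pos 6, char 'd'): match length 0
  offset=3 (pos 5, char 'd'): match length 0
  offset=4 (pos 4, char 'c'): match length 0
  offset=5 (pos 3, char 'c'): match length 0
  offset=6 (pos 2, char 'c'): match length 0
  offset=7 (pos 1, char 'c'): match length 0
  offset=8 (pos 0, char 'a'): match length 3
Longest match has length 3 at offset 8.
next_char = character at position 8 + 3 = 11 -> 'a'

Best match: offset=8, length=3 (matching 'acc' starting at position 0)
LZ77 triple: (8, 3, 'a')
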